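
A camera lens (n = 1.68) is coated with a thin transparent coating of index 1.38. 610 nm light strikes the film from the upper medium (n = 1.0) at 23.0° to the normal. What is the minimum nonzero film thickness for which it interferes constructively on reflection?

At the upper boundary (n = 1.0 to n = 1.38) the reflected ray undergoes a half-wave phase shift.
At the lower boundary (n = 1.38 to n = 1.68) the reflected ray undergoes a half-wave phase shift.
The two reflections carry the same phase change, so no net offset.
For maximum reflection here: 2 n t cos θ_r = m λ.
Snell's law: 1.0 sin 23.0° = 1.38 sin θ_r → sin θ_r = 0.283, cos θ_r = 0.959.
Minimum nonzero at m = 1: t = λ / (2 n cos θ_r) = 610 / (2 × 1.38 × 0.959) = 230 nm.

230 nm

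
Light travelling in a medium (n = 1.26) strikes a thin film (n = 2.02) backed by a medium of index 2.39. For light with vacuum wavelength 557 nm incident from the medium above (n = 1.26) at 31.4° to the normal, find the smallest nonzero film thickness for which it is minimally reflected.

Ray reflecting at the top interface goes from n = 1.26 toward n = 2.02: a half-wave phase shift.
At the lower boundary (n = 2.02 to n = 2.39) the reflected ray undergoes a half-wave phase shift.
Zero or two π shifts → no net half-wave offset.
So the condition for destructive reflection is 2 n t cos θ_r = (m + ½) λ.
Snell's law: 1.26 sin 31.4° = 2.02 sin θ_r → sin θ_r = 0.325, cos θ_r = 0.946.
Minimum at m = 0: t = λ / (4 n cos θ_r) = 557 / (4 × 2.02 × 0.946) = 72.9 nm.

72.9 nm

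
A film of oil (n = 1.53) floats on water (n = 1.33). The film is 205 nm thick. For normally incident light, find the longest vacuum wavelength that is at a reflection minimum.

Top surface (1.0 → 1.53): reflection off a higher-index medium gives a half-wave phase shift.
Ray reflecting at the bottom interface goes from n = 1.53 toward n = 1.33: no phase shift.
The two reflections differ by half a wavelength.
So the condition for destructive reflection is 2 n t = m λ.
λ = 2 n t / m. The longest wavelength is m = 1: λ = 2 × 1.53 × 205 / 1.00 = 627 nm.

627 nm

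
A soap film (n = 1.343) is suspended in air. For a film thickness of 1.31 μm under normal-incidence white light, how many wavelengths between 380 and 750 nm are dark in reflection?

5

At the upper boundary (n = 1.0 to n = 1.343) the reflected ray undergoes a half-wave phase shift.
At the lower boundary (n = 1.343 to n = 1.0) the reflected ray undergoes no phase shift.
The two reflections differ by half a wavelength.
So the condition for destructive reflection is 2 n t = m λ.
λ = 2 n t / m = 3519 / m nm.
m=4: 880 nm (IR); m=5: 704 nm (visible); m=6: 586 nm (visible); m=7: 503 nm (visible); m=8: 440 nm (visible); m=9: 391 nm (visible); m=10: 352 nm (UV).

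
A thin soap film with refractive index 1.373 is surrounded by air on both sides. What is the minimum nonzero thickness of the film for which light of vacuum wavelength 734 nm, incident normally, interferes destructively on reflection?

267 nm

Ray reflecting at the top interface goes from n = 1.0 toward n = 1.373: a half-wave phase shift.
Bottom surface (1.373 → 1.0): reflection off a lower-index medium gives no phase shift.
Exactly one π shift → a net half-wave offset.
For weak reflection here: 2 n t = m λ.
Minimum nonzero at m = 1: t = λ / (2 n) = 734 / (2 × 1.373) = 267 nm.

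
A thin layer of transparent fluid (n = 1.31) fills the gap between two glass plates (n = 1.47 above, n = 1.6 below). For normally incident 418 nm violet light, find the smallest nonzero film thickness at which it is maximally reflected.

At the upper boundary (n = 1.47 to n = 1.31) the reflected ray undergoes no phase shift.
At the lower boundary (n = 1.31 to n = 1.6) the reflected ray undergoes a half-wave phase shift.
Net: one phase inversion between the two reflected rays.
For bright reflection here: 2 n t = (m + ½) λ.
Minimum at m = 0: t = λ / (4 n) = 418 / (4 × 1.31) = 79.8 nm.

79.8 nm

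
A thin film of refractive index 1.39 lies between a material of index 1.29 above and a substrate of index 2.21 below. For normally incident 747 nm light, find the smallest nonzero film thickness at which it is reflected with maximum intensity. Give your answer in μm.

Top surface (1.29 → 1.39): reflection off a higher-index medium gives a half-wave phase shift.
Bottom surface (1.39 → 2.21): reflection off a higher-index medium gives a half-wave phase shift.
Zero or two π shifts → no net half-wave offset.
So the condition for constructive reflection is 2 n t = m λ.
Minimum nonzero at m = 1: t = λ / (2 n) = 747 / (2 × 1.39) = 269 nm.

0.269 μm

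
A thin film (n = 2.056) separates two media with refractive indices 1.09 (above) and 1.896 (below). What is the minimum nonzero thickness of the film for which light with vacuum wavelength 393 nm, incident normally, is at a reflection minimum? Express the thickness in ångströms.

At the upper boundary (n = 1.09 to n = 2.056) the reflected ray undergoes a half-wave phase shift.
Bottom surface (2.056 → 1.896): reflection off a lower-index medium gives no phase shift.
Exactly one π shift → a net half-wave offset.
So the condition for destructive reflection is 2 n t = m λ.
Minimum nonzero at m = 1: t = λ / (2 n) = 393 / (2 × 2.056) = 95.6 nm.

956 Å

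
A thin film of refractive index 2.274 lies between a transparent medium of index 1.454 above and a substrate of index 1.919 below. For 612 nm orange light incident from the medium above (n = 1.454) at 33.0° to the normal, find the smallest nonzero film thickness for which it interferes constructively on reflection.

Ray reflecting at the top interface goes from n = 1.454 toward n = 2.274: a half-wave phase shift.
Ray reflecting at the bottom interface goes from n = 2.274 toward n = 1.919: no phase shift.
The two reflections differ by half a wavelength.
So the condition for constructive reflection is 2 n t cos θ_r = (m + ½) λ.
Snell's law: 1.454 sin 33.0° = 2.274 sin θ_r → sin θ_r = 0.348, cos θ_r = 0.937.
Minimum at m = 0: t = λ / (4 n cos θ_r) = 612 / (4 × 2.274 × 0.937) = 71.8 nm.

71.8 nm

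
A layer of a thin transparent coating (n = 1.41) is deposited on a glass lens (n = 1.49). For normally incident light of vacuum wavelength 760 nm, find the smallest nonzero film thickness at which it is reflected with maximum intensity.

Ray reflecting at the top interface goes from n = 1.0 toward n = 1.41: a half-wave phase shift.
Bottom surface (1.41 → 1.49): reflection off a higher-index medium gives a half-wave phase shift.
Net: no relative phase inversion (both shifts match).
With no net inversion, constructive interference in reflection requires 2 n t = m λ.
Minimum nonzero at m = 1: t = λ / (2 n) = 760 / (2 × 1.41) = 270 nm.

270 nm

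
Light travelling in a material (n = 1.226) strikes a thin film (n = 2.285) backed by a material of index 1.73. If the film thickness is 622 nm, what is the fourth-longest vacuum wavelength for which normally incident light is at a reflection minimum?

At the upper boundary (n = 1.226 to n = 2.285) the reflected ray undergoes a half-wave phase shift.
At the lower boundary (n = 2.285 to n = 1.73) the reflected ray undergoes no phase shift.
Net: one phase inversion between the two reflected rays.
So the condition for destructive reflection is 2 n t = m λ.
λ = 2 n t / m. The fourth-longest wavelength is m = 4: λ = 2 × 2.285 × 622 / 4.00 = 711 nm.

711 nm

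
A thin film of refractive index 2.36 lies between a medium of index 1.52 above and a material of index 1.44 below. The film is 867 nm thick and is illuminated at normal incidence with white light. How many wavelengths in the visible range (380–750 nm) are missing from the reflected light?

5

Ray reflecting at the top interface goes from n = 1.52 toward n = 2.36: a half-wave phase shift.
Bottom surface (2.36 → 1.44): reflection off a lower-index medium gives no phase shift.
Net: one phase inversion between the two reflected rays.
So the condition for destructive reflection is 2 n t = m λ.
λ = 2 n t / m = 4092 / m nm.
m=5: 818 nm (IR); m=6: 682 nm (visible); m=7: 585 nm (visible); m=8: 512 nm (visible); m=9: 455 nm (visible); m=10: 409 nm (visible); m=11: 372 nm (UV).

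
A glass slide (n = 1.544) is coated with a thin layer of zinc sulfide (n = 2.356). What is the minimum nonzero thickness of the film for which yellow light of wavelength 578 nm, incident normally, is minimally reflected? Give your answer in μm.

At the upper boundary (n = 1.0 to n = 2.356) the reflected ray undergoes a half-wave phase shift.
Bottom surface (2.356 → 1.544): reflection off a lower-index medium gives no phase shift.
The two reflections differ by half a wavelength.
So the condition for destructive reflection is 2 n t = m λ.
Minimum nonzero at m = 1: t = λ / (2 n) = 578 / (2 × 2.356) = 123 nm.

0.123 μm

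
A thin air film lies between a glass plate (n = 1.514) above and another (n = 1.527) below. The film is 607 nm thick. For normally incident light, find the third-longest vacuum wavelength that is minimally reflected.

Top surface (1.514 → 1.0): reflection off a lower-index medium gives no phase shift.
At the lower boundary (n = 1.0 to n = 1.527) the reflected ray undergoes a half-wave phase shift.
Net: one phase inversion between the two reflected rays.
With one net inversion, destructive interference in reflection requires 2 n t = m λ.
λ = 2 n t / m. The third-longest wavelength is m = 3: λ = 2 × 1.0 × 607 / 3.00 = 405 nm.

405 nm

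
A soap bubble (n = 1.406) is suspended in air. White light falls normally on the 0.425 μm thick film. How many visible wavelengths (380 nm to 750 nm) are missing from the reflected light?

2

At the upper boundary (n = 1.0 to n = 1.406) the reflected ray undergoes a half-wave phase shift.
Bottom surface (1.406 → 1.0): reflection off a lower-index medium gives no phase shift.
Net: one phase inversion between the two reflected rays.
For dark reflection here: 2 n t = m λ.
λ = 2 n t / m = 1195 / m nm.
m=1: 1195 nm (IR); m=2: 598 nm (visible); m=3: 398 nm (visible); m=4: 299 nm (UV).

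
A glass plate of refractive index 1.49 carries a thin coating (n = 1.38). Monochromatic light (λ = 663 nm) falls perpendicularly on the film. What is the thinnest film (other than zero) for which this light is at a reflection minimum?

Top surface (1.0 → 1.38): reflection off a higher-index medium gives a half-wave phase shift.
Ray reflecting at the bottom interface goes from n = 1.38 toward n = 1.49: a half-wave phase shift.
Net: no relative phase inversion (both shifts match).
So the condition for destructive reflection is 2 n t = (m + ½) λ.
Minimum at m = 0: t = λ / (4 n) = 663 / (4 × 1.38) = 120 nm.

120 nm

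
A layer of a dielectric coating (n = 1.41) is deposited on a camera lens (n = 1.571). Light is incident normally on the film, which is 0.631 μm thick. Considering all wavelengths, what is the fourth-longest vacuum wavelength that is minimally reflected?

508 nm

Ray reflecting at the top interface goes from n = 1.0 toward n = 1.41: a half-wave phase shift.
Bottom surface (1.41 → 1.571): reflection off a higher-index medium gives a half-wave phase shift.
The two reflections carry the same phase change, so no net offset.
With no net inversion, destructive interference in reflection requires 2 n t = (m + ½) λ.
λ = 2 n t / (m + ½). The fourth-longest wavelength is m = 3: λ = 2 × 1.41 × 631 / 3.50 = 508 nm.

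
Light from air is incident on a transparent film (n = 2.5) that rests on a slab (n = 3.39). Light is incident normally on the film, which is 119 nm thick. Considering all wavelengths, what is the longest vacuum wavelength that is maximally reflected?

Ray reflecting at the top interface goes from n = 1.0 toward n = 2.5: a half-wave phase shift.
Bottom surface (2.5 → 3.39): reflection off a higher-index medium gives a half-wave phase shift.
Zero or two π shifts → no net half-wave offset.
For strong reflection here: 2 n t = m λ.
λ = 2 n t / m. The longest wavelength is m = 1: λ = 2 × 2.5 × 119 / 1.00 = 595 nm.

595 nm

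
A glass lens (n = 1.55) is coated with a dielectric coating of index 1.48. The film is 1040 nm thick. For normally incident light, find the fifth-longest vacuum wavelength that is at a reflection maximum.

At the upper boundary (n = 1.0 to n = 1.48) the reflected ray undergoes a half-wave phase shift.
Ray reflecting at the bottom interface goes from n = 1.48 toward n = 1.55: a half-wave phase shift.
Zero or two π shifts → no net half-wave offset.
For bright reflection here: 2 n t = m λ.
λ = 2 n t / m. The fifth-longest wavelength is m = 5: λ = 2 × 1.48 × 1040 / 5.00 = 616 nm.

616 nm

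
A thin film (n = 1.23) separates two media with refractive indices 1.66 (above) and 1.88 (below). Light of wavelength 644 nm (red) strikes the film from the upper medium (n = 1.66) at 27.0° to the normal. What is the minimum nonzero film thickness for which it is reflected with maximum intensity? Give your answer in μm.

Top surface (1.66 → 1.23): reflection off a lower-index medium gives no phase shift.
At the lower boundary (n = 1.23 to n = 1.88) the reflected ray undergoes a half-wave phase shift.
Net: one phase inversion between the two reflected rays.
So the condition for constructive reflection is 2 n t cos θ_r = (m + ½) λ.
Snell's law: 1.66 sin 27.0° = 1.23 sin θ_r → sin θ_r = 0.613, cos θ_r = 0.790.
Minimum at m = 0: t = λ / (4 n cos θ_r) = 644 / (4 × 1.23 × 0.790) = 166 nm.

0.166 μm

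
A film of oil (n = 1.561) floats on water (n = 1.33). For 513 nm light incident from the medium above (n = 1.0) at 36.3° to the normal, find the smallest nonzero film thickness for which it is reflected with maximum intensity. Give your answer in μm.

0.0888 μm

Ray reflecting at the top interface goes from n = 1.0 toward n = 1.561: a half-wave phase shift.
Ray reflecting at the bottom interface goes from n = 1.561 toward n = 1.33: no phase shift.
Net: one phase inversion between the two reflected rays.
For strong reflection here: 2 n t cos θ_r = (m + ½) λ.
Snell's law: 1.0 sin 36.3° = 1.561 sin θ_r → sin θ_r = 0.379, cos θ_r = 0.925.
Minimum at m = 0: t = λ / (4 n cos θ_r) = 513 / (4 × 1.561 × 0.925) = 88.8 nm.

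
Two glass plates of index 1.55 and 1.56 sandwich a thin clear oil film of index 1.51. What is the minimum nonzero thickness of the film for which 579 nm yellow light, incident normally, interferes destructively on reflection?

192 nm

Ray reflecting at the top interface goes from n = 1.55 toward n = 1.51: no phase shift.
Bottom surface (1.51 → 1.56): reflection off a higher-index medium gives a half-wave phase shift.
Exactly one π shift → a net half-wave offset.
With one net inversion, destructive interference in reflection requires 2 n t = m λ.
Minimum nonzero at m = 1: t = λ / (2 n) = 579 / (2 × 1.51) = 192 nm.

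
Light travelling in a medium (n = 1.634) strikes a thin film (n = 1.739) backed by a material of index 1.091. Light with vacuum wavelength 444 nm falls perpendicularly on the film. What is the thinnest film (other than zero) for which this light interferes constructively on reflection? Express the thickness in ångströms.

638 Å

At the upper boundary (n = 1.634 to n = 1.739) the reflected ray undergoes a half-wave phase shift.
Bottom surface (1.739 → 1.091): reflection off a lower-index medium gives no phase shift.
Net: one phase inversion between the two reflected rays.
For maximum reflection here: 2 n t = (m + ½) λ.
Minimum at m = 0: t = λ / (4 n) = 444 / (4 × 1.739) = 63.8 nm.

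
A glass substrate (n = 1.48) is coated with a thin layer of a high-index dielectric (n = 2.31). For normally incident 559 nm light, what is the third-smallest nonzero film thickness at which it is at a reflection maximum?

302 nm

Ray reflecting at the top interface goes from n = 1.0 toward n = 2.31: a half-wave phase shift.
Bottom surface (2.31 → 1.48): reflection off a lower-index medium gives no phase shift.
Net: one phase inversion between the two reflected rays.
So the condition for constructive reflection is 2 n t = (m + ½) λ.
The third-smallest nonzero thickness corresponds to m = 2: t = (m + ½) λ / (2 n) = 2.50 × 559 / (2 × 2.31) = 302 nm.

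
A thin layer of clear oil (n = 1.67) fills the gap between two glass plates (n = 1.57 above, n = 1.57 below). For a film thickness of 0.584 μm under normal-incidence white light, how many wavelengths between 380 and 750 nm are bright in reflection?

2

Top surface (1.57 → 1.67): reflection off a higher-index medium gives a half-wave phase shift.
Bottom surface (1.67 → 1.57): reflection off a lower-index medium gives no phase shift.
The two reflections differ by half a wavelength.
For maximum reflection here: 2 n t = (m + ½) λ.
λ = 2 n t / (m + ½) = 1951 / (m + ½) nm.
m=2: 780 nm (IR); m=3: 557 nm (visible); m=4: 433 nm (visible); m=5: 355 nm (UV).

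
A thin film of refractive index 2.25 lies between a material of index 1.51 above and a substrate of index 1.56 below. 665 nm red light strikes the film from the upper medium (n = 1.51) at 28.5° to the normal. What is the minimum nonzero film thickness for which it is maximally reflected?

78.0 nm

Ray reflecting at the top interface goes from n = 1.51 toward n = 2.25: a half-wave phase shift.
At the lower boundary (n = 2.25 to n = 1.56) the reflected ray undergoes no phase shift.
The two reflections differ by half a wavelength.
With one net inversion, constructive interference in reflection requires 2 n t cos θ_r = (m + ½) λ.
Snell's law: 1.51 sin 28.5° = 2.25 sin θ_r → sin θ_r = 0.320, cos θ_r = 0.947.
Minimum at m = 0: t = λ / (4 n cos θ_r) = 665 / (4 × 2.25 × 0.947) = 78.0 nm.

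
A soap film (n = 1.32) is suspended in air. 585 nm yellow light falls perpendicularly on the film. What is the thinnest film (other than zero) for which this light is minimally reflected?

Top surface (1.0 → 1.32): reflection off a higher-index medium gives a half-wave phase shift.
Ray reflecting at the bottom interface goes from n = 1.32 toward n = 1.0: no phase shift.
Net: one phase inversion between the two reflected rays.
For dark reflection here: 2 n t = m λ.
Minimum nonzero at m = 1: t = λ / (2 n) = 585 / (2 × 1.32) = 222 nm.

222 nm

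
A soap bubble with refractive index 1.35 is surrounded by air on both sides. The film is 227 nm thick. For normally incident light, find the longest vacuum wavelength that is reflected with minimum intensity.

613 nm

Top surface (1.0 → 1.35): reflection off a higher-index medium gives a half-wave phase shift.
Ray reflecting at the bottom interface goes from n = 1.35 toward n = 1.0: no phase shift.
Exactly one π shift → a net half-wave offset.
With one net inversion, destructive interference in reflection requires 2 n t = m λ.
λ = 2 n t / m. The longest wavelength is m = 1: λ = 2 × 1.35 × 227 / 1.00 = 613 nm.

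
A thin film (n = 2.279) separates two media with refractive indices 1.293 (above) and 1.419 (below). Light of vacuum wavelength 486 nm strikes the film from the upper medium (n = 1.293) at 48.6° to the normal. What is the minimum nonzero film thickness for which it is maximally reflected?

58.9 nm

Ray reflecting at the top interface goes from n = 1.293 toward n = 2.279: a half-wave phase shift.
Bottom surface (2.279 → 1.419): reflection off a lower-index medium gives no phase shift.
The two reflections differ by half a wavelength.
So the condition for constructive reflection is 2 n t cos θ_r = (m + ½) λ.
Snell's law: 1.293 sin 48.6° = 2.279 sin θ_r → sin θ_r = 0.426, cos θ_r = 0.905.
Minimum at m = 0: t = λ / (4 n cos θ_r) = 486 / (4 × 2.279 × 0.905) = 58.9 nm.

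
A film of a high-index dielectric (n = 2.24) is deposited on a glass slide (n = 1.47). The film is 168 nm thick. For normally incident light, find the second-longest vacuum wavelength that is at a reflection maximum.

Top surface (1.0 → 2.24): reflection off a higher-index medium gives a half-wave phase shift.
Ray reflecting at the bottom interface goes from n = 2.24 toward n = 1.47: no phase shift.
The two reflections differ by half a wavelength.
With one net inversion, constructive interference in reflection requires 2 n t = (m + ½) λ.
λ = 2 n t / (m + ½). The second-longest wavelength is m = 1: λ = 2 × 2.24 × 168 / 1.50 = 502 nm.

502 nm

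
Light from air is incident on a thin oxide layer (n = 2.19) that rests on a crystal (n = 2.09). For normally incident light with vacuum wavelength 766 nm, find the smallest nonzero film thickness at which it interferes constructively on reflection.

87.4 nm

Top surface (1.0 → 2.19): reflection off a higher-index medium gives a half-wave phase shift.
Bottom surface (2.19 → 2.09): reflection off a lower-index medium gives no phase shift.
Net: one phase inversion between the two reflected rays.
So the condition for constructive reflection is 2 n t = (m + ½) λ.
Minimum at m = 0: t = λ / (4 n) = 766 / (4 × 2.19) = 87.4 nm.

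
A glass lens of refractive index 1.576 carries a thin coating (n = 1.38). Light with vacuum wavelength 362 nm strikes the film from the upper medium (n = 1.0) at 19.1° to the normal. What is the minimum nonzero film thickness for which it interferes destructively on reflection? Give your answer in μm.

Ray reflecting at the top interface goes from n = 1.0 toward n = 1.38: a half-wave phase shift.
Bottom surface (1.38 → 1.576): reflection off a higher-index medium gives a half-wave phase shift.
The two reflections carry the same phase change, so no net offset.
For minimum reflection here: 2 n t cos θ_r = (m + ½) λ.
Snell's law: 1.0 sin 19.1° = 1.38 sin θ_r → sin θ_r = 0.237, cos θ_r = 0.971.
Minimum at m = 0: t = λ / (4 n cos θ_r) = 362 / (4 × 1.38 × 0.971) = 67.5 nm.

0.0675 μm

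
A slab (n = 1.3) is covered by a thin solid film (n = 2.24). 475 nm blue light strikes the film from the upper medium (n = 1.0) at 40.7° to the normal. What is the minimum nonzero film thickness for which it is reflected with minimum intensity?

111 nm

Ray reflecting at the top interface goes from n = 1.0 toward n = 2.24: a half-wave phase shift.
At the lower boundary (n = 2.24 to n = 1.3) the reflected ray undergoes no phase shift.
Exactly one π shift → a net half-wave offset.
So the condition for destructive reflection is 2 n t cos θ_r = m λ.
Snell's law: 1.0 sin 40.7° = 2.24 sin θ_r → sin θ_r = 0.291, cos θ_r = 0.957.
Minimum nonzero at m = 1: t = λ / (2 n cos θ_r) = 475 / (2 × 2.24 × 0.957) = 111 nm.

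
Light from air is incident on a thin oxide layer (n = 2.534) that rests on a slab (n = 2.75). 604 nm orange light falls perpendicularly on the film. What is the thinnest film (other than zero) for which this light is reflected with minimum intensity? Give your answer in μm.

Top surface (1.0 → 2.534): reflection off a higher-index medium gives a half-wave phase shift.
Bottom surface (2.534 → 2.75): reflection off a higher-index medium gives a half-wave phase shift.
The two reflections carry the same phase change, so no net offset.
With no net inversion, destructive interference in reflection requires 2 n t = (m + ½) λ.
Minimum at m = 0: t = λ / (4 n) = 604 / (4 × 2.534) = 59.6 nm.

0.0596 μm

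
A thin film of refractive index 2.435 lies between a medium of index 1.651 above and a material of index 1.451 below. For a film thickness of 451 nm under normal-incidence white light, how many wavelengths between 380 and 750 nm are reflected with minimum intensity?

At the upper boundary (n = 1.651 to n = 2.435) the reflected ray undergoes a half-wave phase shift.
Ray reflecting at the bottom interface goes from n = 2.435 toward n = 1.451: no phase shift.
The two reflections differ by half a wavelength.
With one net inversion, destructive interference in reflection requires 2 n t = m λ.
λ = 2 n t / m = 2196 / m nm.
m=2: 1098 nm (IR); m=3: 732 nm (visible); m=4: 549 nm (visible); m=5: 439 nm (visible); m=6: 366 nm (UV).

3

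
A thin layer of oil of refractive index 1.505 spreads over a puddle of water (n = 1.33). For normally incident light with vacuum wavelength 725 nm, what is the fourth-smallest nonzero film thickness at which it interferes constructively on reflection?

843 nm

At the upper boundary (n = 1.0 to n = 1.505) the reflected ray undergoes a half-wave phase shift.
Bottom surface (1.505 → 1.33): reflection off a lower-index medium gives no phase shift.
Net: one phase inversion between the two reflected rays.
So the condition for constructive reflection is 2 n t = (m + ½) λ.
The fourth-smallest nonzero thickness corresponds to m = 3: t = (m + ½) λ / (2 n) = 3.50 × 725 / (2 × 1.505) = 843 nm.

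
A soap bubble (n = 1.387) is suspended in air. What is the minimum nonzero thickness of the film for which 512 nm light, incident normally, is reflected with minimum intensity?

At the upper boundary (n = 1.0 to n = 1.387) the reflected ray undergoes a half-wave phase shift.
At the lower boundary (n = 1.387 to n = 1.0) the reflected ray undergoes no phase shift.
The two reflections differ by half a wavelength.
With one net inversion, destructive interference in reflection requires 2 n t = m λ.
Minimum nonzero at m = 1: t = λ / (2 n) = 512 / (2 × 1.387) = 185 nm.

185 nm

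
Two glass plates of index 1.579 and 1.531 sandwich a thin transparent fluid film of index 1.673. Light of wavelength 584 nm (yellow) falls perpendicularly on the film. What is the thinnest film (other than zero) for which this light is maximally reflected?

Top surface (1.579 → 1.673): reflection off a higher-index medium gives a half-wave phase shift.
Bottom surface (1.673 → 1.531): reflection off a lower-index medium gives no phase shift.
Net: one phase inversion between the two reflected rays.
For strong reflection here: 2 n t = (m + ½) λ.
Minimum at m = 0: t = λ / (4 n) = 584 / (4 × 1.673) = 87.3 nm.

87.3 nm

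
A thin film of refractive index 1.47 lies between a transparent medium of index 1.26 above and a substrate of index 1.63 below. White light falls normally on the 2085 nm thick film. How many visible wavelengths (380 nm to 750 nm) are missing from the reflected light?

At the upper boundary (n = 1.26 to n = 1.47) the reflected ray undergoes a half-wave phase shift.
Bottom surface (1.47 → 1.63): reflection off a higher-index medium gives a half-wave phase shift.
The two reflections carry the same phase change, so no net offset.
So the condition for destructive reflection is 2 n t = (m + ½) λ.
λ = 2 n t / (m + ½) = 6130 / (m + ½) nm.
m=7: 817 nm (IR); m=8: 721 nm (visible); m=9: 645 nm (visible); m=10: 584 nm (visible); m=11: 533 nm (visible); m=12: 490 nm (visible); m=13: 454 nm (visible); m=14: 423 nm (visible); m=15: 395 nm (visible); m=16: 372 nm (UV).

8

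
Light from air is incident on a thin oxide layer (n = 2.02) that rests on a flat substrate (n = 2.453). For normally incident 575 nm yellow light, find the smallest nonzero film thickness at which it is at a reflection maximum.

142 nm

At the upper boundary (n = 1.0 to n = 2.02) the reflected ray undergoes a half-wave phase shift.
Bottom surface (2.02 → 2.453): reflection off a higher-index medium gives a half-wave phase shift.
The two reflections carry the same phase change, so no net offset.
For maximum reflection here: 2 n t = m λ.
Minimum nonzero at m = 1: t = λ / (2 n) = 575 / (2 × 2.02) = 142 nm.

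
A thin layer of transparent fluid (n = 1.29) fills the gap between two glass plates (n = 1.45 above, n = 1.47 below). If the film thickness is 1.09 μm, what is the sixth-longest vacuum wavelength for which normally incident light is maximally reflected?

511 nm

Top surface (1.45 → 1.29): reflection off a lower-index medium gives no phase shift.
Bottom surface (1.29 → 1.47): reflection off a higher-index medium gives a half-wave phase shift.
Net: one phase inversion between the two reflected rays.
So the condition for constructive reflection is 2 n t = (m + ½) λ.
λ = 2 n t / (m + ½). The sixth-longest wavelength is m = 5: λ = 2 × 1.29 × 1090 / 5.50 = 511 nm.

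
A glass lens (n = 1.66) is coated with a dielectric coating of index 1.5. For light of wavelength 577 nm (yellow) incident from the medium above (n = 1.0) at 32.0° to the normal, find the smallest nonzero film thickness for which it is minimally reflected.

Top surface (1.0 → 1.5): reflection off a higher-index medium gives a half-wave phase shift.
Bottom surface (1.5 → 1.66): reflection off a higher-index medium gives a half-wave phase shift.
The two reflections carry the same phase change, so no net offset.
For weak reflection here: 2 n t cos θ_r = (m + ½) λ.
Snell's law: 1.0 sin 32.0° = 1.5 sin θ_r → sin θ_r = 0.353, cos θ_r = 0.936.
Minimum at m = 0: t = λ / (4 n cos θ_r) = 577 / (4 × 1.5 × 0.936) = 103 nm.

103 nm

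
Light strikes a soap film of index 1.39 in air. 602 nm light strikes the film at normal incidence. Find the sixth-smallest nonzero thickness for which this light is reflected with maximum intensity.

Ray reflecting at the top interface goes from n = 1.0 toward n = 1.39: a half-wave phase shift.
At the lower boundary (n = 1.39 to n = 1.0) the reflected ray undergoes no phase shift.
The two reflections differ by half a wavelength.
For maximum reflection here: 2 n t = (m + ½) λ.
The sixth-smallest nonzero thickness corresponds to m = 5: t = (m + ½) λ / (2 n) = 5.50 × 602 / (2 × 1.39) = 1191 nm.

1191 nm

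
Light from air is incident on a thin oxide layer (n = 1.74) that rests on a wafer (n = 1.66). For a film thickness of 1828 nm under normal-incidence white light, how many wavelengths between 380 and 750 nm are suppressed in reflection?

8

Top surface (1.0 → 1.74): reflection off a higher-index medium gives a half-wave phase shift.
Bottom surface (1.74 → 1.66): reflection off a lower-index medium gives no phase shift.
The two reflections differ by half a wavelength.
For dark reflection here: 2 n t = m λ.
λ = 2 n t / m = 6361 / m nm.
m=8: 795 nm (IR); m=9: 707 nm (visible); m=10: 636 nm (visible); m=11: 578 nm (visible); m=12: 530 nm (visible); m=13: 489 nm (visible); m=14: 454 nm (visible); m=15: 424 nm (visible); m=16: 398 nm (visible); m=17: 374 nm (UV).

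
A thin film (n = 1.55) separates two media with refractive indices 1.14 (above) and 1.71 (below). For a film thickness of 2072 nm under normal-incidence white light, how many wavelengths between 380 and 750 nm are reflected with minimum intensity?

8

Ray reflecting at the top interface goes from n = 1.14 toward n = 1.55: a half-wave phase shift.
Ray reflecting at the bottom interface goes from n = 1.55 toward n = 1.71: a half-wave phase shift.
The two reflections carry the same phase change, so no net offset.
So the condition for destructive reflection is 2 n t = (m + ½) λ.
λ = 2 n t / (m + ½) = 6423 / (m + ½) nm.
m=8: 756 nm (IR); m=9: 676 nm (visible); m=10: 612 nm (visible); m=11: 559 nm (visible); m=12: 514 nm (visible); m=13: 476 nm (visible); m=14: 443 nm (visible); m=15: 414 nm (visible); m=16: 389 nm (visible); m=17: 367 nm (UV).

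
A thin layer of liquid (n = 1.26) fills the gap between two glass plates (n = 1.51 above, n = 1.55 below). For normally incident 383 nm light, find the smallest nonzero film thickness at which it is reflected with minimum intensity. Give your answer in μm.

0.152 μm

At the upper boundary (n = 1.51 to n = 1.26) the reflected ray undergoes no phase shift.
At the lower boundary (n = 1.26 to n = 1.55) the reflected ray undergoes a half-wave phase shift.
The two reflections differ by half a wavelength.
With one net inversion, destructive interference in reflection requires 2 n t = m λ.
Minimum nonzero at m = 1: t = λ / (2 n) = 383 / (2 × 1.26) = 152 nm.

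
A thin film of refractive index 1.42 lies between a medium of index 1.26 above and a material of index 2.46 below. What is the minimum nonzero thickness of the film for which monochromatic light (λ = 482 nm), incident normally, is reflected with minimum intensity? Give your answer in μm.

0.0849 μm

At the upper boundary (n = 1.26 to n = 1.42) the reflected ray undergoes a half-wave phase shift.
Bottom surface (1.42 → 2.46): reflection off a higher-index medium gives a half-wave phase shift.
Zero or two π shifts → no net half-wave offset.
For dark reflection here: 2 n t = (m + ½) λ.
Minimum at m = 0: t = λ / (4 n) = 482 / (4 × 1.42) = 84.9 nm.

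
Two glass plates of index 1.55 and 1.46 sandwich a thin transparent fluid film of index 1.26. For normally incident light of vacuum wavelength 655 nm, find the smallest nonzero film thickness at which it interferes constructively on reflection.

130 nm

Ray reflecting at the top interface goes from n = 1.55 toward n = 1.26: no phase shift.
At the lower boundary (n = 1.26 to n = 1.46) the reflected ray undergoes a half-wave phase shift.
Exactly one π shift → a net half-wave offset.
So the condition for constructive reflection is 2 n t = (m + ½) λ.
Minimum at m = 0: t = λ / (4 n) = 655 / (4 × 1.26) = 130 nm.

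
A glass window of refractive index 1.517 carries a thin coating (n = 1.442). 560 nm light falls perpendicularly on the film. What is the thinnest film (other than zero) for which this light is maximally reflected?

At the upper boundary (n = 1.0 to n = 1.442) the reflected ray undergoes a half-wave phase shift.
At the lower boundary (n = 1.442 to n = 1.517) the reflected ray undergoes a half-wave phase shift.
The two reflections carry the same phase change, so no net offset.
With no net inversion, constructive interference in reflection requires 2 n t = m λ.
Minimum nonzero at m = 1: t = λ / (2 n) = 560 / (2 × 1.442) = 194 nm.

194 nm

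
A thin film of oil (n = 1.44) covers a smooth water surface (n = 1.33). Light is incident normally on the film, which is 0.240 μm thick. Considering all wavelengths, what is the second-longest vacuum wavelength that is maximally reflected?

461 nm

Ray reflecting at the top interface goes from n = 1.0 toward n = 1.44: a half-wave phase shift.
At the lower boundary (n = 1.44 to n = 1.33) the reflected ray undergoes no phase shift.
Net: one phase inversion between the two reflected rays.
For strong reflection here: 2 n t = (m + ½) λ.
λ = 2 n t / (m + ½). The second-longest wavelength is m = 1: λ = 2 × 1.44 × 240 / 1.50 = 461 nm.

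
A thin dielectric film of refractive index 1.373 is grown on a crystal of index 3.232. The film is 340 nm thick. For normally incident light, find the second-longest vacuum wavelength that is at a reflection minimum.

Top surface (1.0 → 1.373): reflection off a higher-index medium gives a half-wave phase shift.
Bottom surface (1.373 → 3.232): reflection off a higher-index medium gives a half-wave phase shift.
Zero or two π shifts → no net half-wave offset.
So the condition for destructive reflection is 2 n t = (m + ½) λ.
λ = 2 n t / (m + ½). The second-longest wavelength is m = 1: λ = 2 × 1.373 × 340 / 1.50 = 622 nm.

622 nm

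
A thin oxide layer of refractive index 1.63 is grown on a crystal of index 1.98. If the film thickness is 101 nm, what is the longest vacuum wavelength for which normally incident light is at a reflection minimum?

Top surface (1.0 → 1.63): reflection off a higher-index medium gives a half-wave phase shift.
At the lower boundary (n = 1.63 to n = 1.98) the reflected ray undergoes a half-wave phase shift.
The two reflections carry the same phase change, so no net offset.
With no net inversion, destructive interference in reflection requires 2 n t = (m + ½) λ.
λ = 2 n t / (m + ½). The longest wavelength is m = 0: λ = 2 × 1.63 × 101 / 0.500 = 659 nm.

659 nm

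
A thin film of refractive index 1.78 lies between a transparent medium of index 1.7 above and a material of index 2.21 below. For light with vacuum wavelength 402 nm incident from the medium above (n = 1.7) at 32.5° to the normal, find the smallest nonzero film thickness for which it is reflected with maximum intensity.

Top surface (1.7 → 1.78): reflection off a higher-index medium gives a half-wave phase shift.
At the lower boundary (n = 1.78 to n = 2.21) the reflected ray undergoes a half-wave phase shift.
Zero or two π shifts → no net half-wave offset.
With no net inversion, constructive interference in reflection requires 2 n t cos θ_r = m λ.
Snell's law: 1.7 sin 32.5° = 1.78 sin θ_r → sin θ_r = 0.513, cos θ_r = 0.858.
Minimum nonzero at m = 1: t = λ / (2 n cos θ_r) = 402 / (2 × 1.78 × 0.858) = 132 nm.

132 nm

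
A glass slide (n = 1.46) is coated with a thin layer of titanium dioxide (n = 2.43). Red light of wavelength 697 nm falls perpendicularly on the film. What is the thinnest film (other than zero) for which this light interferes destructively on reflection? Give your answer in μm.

At the upper boundary (n = 1.0 to n = 2.43) the reflected ray undergoes a half-wave phase shift.
Ray reflecting at the bottom interface goes from n = 2.43 toward n = 1.46: no phase shift.
Exactly one π shift → a net half-wave offset.
So the condition for destructive reflection is 2 n t = m λ.
Minimum nonzero at m = 1: t = λ / (2 n) = 697 / (2 × 2.43) = 143 nm.

0.143 μm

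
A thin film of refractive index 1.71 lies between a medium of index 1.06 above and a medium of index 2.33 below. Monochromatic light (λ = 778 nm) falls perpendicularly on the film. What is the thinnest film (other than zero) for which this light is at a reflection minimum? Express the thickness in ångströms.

Ray reflecting at the top interface goes from n = 1.06 toward n = 1.71: a half-wave phase shift.
Bottom surface (1.71 → 2.33): reflection off a higher-index medium gives a half-wave phase shift.
The two reflections carry the same phase change, so no net offset.
With no net inversion, destructive interference in reflection requires 2 n t = (m + ½) λ.
Minimum at m = 0: t = λ / (4 n) = 778 / (4 × 1.71) = 114 nm.

1137 Å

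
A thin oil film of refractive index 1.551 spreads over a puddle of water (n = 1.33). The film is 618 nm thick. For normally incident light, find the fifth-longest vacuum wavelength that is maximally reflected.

426 nm

At the upper boundary (n = 1.0 to n = 1.551) the reflected ray undergoes a half-wave phase shift.
Ray reflecting at the bottom interface goes from n = 1.551 toward n = 1.33: no phase shift.
The two reflections differ by half a wavelength.
For strong reflection here: 2 n t = (m + ½) λ.
λ = 2 n t / (m + ½). The fifth-longest wavelength is m = 4: λ = 2 × 1.551 × 618 / 4.50 = 426 nm.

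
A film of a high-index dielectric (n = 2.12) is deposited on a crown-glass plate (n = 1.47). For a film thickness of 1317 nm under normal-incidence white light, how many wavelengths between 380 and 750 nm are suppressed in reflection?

At the upper boundary (n = 1.0 to n = 2.12) the reflected ray undergoes a half-wave phase shift.
Ray reflecting at the bottom interface goes from n = 2.12 toward n = 1.47: no phase shift.
Exactly one π shift → a net half-wave offset.
So the condition for destructive reflection is 2 n t = m λ.
λ = 2 n t / m = 5584 / m nm.
m=7: 798 nm (IR); m=8: 698 nm (visible); m=9: 620 nm (visible); m=10: 558 nm (visible); m=11: 508 nm (visible); m=12: 465 nm (visible); m=13: 430 nm (visible); m=14: 399 nm (visible); m=15: 372 nm (UV).

7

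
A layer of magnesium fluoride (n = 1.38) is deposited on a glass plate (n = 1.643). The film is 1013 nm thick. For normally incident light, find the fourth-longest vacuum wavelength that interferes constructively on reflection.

699 nm

Ray reflecting at the top interface goes from n = 1.0 toward n = 1.38: a half-wave phase shift.
Bottom surface (1.38 → 1.643): reflection off a higher-index medium gives a half-wave phase shift.
Zero or two π shifts → no net half-wave offset.
So the condition for constructive reflection is 2 n t = m λ.
λ = 2 n t / m. The fourth-longest wavelength is m = 4: λ = 2 × 1.38 × 1013 / 4.00 = 699 nm.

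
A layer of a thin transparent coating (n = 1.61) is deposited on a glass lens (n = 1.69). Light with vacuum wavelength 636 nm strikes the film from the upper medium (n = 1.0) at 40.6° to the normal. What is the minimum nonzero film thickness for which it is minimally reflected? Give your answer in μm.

Top surface (1.0 → 1.61): reflection off a higher-index medium gives a half-wave phase shift.
Bottom surface (1.61 → 1.69): reflection off a higher-index medium gives a half-wave phase shift.
Net: no relative phase inversion (both shifts match).
So the condition for destructive reflection is 2 n t cos θ_r = (m + ½) λ.
Snell's law: 1.0 sin 40.6° = 1.61 sin θ_r → sin θ_r = 0.404, cos θ_r = 0.915.
Minimum at m = 0: t = λ / (4 n cos θ_r) = 636 / (4 × 1.61 × 0.915) = 108 nm.

0.108 μm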